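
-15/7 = -2.14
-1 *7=-7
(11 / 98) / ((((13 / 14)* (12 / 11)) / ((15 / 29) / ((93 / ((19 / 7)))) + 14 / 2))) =2670833 / 3435978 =0.78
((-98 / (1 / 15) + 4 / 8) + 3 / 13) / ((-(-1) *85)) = -38201 / 2210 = -17.29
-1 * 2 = -2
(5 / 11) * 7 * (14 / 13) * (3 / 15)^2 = 98 / 715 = 0.14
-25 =-25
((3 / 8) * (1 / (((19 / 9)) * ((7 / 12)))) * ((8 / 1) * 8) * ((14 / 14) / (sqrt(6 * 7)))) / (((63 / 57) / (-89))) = -12816 * sqrt(42) / 343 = -242.15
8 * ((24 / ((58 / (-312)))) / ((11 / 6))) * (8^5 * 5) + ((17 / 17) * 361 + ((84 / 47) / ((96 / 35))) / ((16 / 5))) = -177134495517961 / 1919104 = -92300623.37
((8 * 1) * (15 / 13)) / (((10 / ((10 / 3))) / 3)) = 120 / 13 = 9.23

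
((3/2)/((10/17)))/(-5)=-51/100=-0.51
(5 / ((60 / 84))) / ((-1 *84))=-1 / 12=-0.08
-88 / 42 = -44 / 21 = -2.10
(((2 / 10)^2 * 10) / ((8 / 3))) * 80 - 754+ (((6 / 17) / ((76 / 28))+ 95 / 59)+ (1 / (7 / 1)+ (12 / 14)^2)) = -690429968 / 933793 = -739.38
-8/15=-0.53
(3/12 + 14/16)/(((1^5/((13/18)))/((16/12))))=13/12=1.08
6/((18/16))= 16/3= 5.33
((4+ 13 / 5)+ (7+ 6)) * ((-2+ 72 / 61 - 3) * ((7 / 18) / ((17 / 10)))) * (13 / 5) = -2077894 / 46665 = -44.53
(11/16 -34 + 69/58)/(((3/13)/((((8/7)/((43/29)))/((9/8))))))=-775060/8127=-95.37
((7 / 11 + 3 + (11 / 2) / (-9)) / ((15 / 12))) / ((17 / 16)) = 2.28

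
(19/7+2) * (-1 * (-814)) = 3837.43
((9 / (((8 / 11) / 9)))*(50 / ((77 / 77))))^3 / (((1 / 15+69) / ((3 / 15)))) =33156936140625 / 66304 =500074447.10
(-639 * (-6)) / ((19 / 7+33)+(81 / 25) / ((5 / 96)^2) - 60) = 8386875 / 2559611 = 3.28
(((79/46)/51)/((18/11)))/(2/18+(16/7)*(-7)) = -0.00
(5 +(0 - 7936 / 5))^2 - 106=62581271 / 25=2503250.84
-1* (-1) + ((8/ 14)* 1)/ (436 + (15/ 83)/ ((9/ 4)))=190271/ 190022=1.00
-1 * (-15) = 15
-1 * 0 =0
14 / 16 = 7 / 8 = 0.88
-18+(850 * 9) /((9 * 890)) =-17.04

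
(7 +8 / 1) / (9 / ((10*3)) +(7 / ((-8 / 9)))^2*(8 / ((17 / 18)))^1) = 1700 / 59569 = 0.03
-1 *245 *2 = -490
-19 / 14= -1.36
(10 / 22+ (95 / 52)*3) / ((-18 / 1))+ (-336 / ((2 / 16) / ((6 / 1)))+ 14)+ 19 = -165717515 / 10296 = -16095.33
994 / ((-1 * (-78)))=497 / 39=12.74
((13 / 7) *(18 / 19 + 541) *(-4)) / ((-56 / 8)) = 76492 / 133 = 575.13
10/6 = 5/3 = 1.67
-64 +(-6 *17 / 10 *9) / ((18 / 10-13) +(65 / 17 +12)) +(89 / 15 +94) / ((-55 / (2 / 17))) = -154457363 / 1837275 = -84.07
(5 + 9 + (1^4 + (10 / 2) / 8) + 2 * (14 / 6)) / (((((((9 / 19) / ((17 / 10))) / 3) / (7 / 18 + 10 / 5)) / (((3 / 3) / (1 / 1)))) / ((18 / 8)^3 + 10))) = 9259837967 / 829440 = 11163.96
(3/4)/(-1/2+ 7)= 3/26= 0.12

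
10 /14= 5 /7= 0.71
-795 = -795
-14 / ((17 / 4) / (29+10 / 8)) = -1694 / 17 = -99.65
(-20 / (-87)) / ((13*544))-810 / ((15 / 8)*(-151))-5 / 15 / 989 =65710582991 / 22970727624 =2.86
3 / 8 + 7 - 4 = 27 / 8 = 3.38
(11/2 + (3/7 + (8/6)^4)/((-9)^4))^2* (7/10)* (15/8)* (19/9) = 31822298864063851/379585297030464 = 83.83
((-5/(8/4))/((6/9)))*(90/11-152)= 11865/22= 539.32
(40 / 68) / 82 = 5 / 697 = 0.01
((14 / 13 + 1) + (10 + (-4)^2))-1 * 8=261 / 13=20.08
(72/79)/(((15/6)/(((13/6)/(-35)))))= -0.02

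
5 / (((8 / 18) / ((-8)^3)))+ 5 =-5755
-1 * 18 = -18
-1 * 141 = -141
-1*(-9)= 9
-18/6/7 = -3/7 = -0.43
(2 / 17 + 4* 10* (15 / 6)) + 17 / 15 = 101.25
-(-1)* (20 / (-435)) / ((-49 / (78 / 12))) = 26 / 4263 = 0.01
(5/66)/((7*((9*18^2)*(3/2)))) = 5/2020788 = 0.00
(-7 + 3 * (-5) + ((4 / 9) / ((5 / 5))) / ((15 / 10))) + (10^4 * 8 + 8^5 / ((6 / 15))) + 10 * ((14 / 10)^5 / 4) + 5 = 5464690039 / 33750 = 161916.74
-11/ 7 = -1.57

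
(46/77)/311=46/23947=0.00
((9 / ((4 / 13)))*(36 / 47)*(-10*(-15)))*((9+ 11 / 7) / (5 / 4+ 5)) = 1870128 / 329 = 5684.28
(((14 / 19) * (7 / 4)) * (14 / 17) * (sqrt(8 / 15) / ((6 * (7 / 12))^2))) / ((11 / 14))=784 * sqrt(30) / 53295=0.08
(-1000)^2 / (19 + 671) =100000 / 69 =1449.28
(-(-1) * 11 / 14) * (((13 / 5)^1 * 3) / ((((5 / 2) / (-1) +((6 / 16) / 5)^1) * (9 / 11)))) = -6292 / 2037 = -3.09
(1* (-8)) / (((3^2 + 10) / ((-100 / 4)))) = 200 / 19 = 10.53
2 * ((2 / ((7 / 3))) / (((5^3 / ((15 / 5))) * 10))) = 18 / 4375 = 0.00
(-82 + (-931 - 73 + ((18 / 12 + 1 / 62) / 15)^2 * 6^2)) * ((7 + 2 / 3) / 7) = -599893222 / 504525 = -1189.03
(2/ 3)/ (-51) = -2/ 153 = -0.01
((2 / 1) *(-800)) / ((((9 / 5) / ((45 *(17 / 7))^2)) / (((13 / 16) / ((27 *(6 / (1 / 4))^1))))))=-11740625 / 882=-13311.37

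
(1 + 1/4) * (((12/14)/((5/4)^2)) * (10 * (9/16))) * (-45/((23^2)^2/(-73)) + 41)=158.19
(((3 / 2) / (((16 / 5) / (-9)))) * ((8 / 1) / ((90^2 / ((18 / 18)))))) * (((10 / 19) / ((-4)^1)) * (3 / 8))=1 / 4864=0.00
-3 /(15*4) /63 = -0.00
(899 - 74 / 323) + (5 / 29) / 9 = 75770698 / 84303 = 898.79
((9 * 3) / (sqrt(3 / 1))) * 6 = 93.53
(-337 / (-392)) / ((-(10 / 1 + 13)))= -0.04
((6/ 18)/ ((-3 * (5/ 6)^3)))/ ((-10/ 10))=24/ 125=0.19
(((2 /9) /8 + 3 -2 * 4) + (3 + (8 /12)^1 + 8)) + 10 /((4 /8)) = 26.69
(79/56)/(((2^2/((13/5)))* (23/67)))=68809/25760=2.67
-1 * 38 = -38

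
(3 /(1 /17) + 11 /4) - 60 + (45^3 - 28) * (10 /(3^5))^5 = -21145776436075 /3389154437772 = -6.24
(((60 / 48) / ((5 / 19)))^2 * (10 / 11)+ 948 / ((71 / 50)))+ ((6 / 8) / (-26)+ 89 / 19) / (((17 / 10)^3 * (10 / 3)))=5219469911105 / 7582016728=688.40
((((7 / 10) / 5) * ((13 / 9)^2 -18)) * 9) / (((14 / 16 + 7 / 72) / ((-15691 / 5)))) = 40451398 / 625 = 64722.24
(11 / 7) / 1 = 11 / 7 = 1.57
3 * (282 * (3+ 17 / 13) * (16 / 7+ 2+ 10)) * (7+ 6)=676800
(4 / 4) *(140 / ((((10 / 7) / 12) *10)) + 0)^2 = 345744 / 25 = 13829.76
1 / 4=0.25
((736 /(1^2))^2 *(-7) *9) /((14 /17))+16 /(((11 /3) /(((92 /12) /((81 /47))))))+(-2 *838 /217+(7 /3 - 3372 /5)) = -40061889326629 /966735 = -41440404.38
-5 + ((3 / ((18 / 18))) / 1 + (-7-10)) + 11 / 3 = -46 / 3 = -15.33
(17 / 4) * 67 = 1139 / 4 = 284.75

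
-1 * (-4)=4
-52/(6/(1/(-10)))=13/15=0.87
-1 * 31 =-31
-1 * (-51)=51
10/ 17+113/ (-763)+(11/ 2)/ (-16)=40007/ 415072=0.10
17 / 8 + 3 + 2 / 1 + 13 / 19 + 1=1339 / 152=8.81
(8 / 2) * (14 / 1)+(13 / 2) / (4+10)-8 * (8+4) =-1107 / 28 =-39.54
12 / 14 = 6 / 7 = 0.86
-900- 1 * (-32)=-868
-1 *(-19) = 19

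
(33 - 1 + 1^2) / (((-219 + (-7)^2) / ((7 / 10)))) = -231 / 1700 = -0.14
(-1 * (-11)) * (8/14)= 6.29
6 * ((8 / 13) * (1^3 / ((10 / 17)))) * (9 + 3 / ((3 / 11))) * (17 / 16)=1734 / 13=133.38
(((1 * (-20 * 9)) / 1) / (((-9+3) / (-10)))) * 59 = -17700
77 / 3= 25.67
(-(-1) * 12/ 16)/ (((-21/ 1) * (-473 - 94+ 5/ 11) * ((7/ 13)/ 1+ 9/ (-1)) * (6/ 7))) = -13/ 1495680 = -0.00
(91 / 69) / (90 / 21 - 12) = -637 / 3726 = -0.17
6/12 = 1/2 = 0.50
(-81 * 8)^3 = -272097792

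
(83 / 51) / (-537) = -83 / 27387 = -0.00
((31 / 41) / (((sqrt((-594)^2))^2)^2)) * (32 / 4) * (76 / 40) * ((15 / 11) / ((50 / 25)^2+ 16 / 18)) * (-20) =-2945 / 5718620166732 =-0.00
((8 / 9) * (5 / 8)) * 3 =5 / 3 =1.67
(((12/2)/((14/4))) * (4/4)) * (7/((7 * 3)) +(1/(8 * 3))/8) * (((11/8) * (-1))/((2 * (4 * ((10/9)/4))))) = -1287/3584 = -0.36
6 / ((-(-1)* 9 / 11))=22 / 3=7.33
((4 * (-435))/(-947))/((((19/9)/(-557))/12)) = -104671440/17993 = -5817.34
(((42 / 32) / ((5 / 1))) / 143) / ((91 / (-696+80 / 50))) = -651 / 46475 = -0.01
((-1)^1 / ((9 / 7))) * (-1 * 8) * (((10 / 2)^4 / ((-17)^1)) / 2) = -17500 / 153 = -114.38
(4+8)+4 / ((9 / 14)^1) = 164 / 9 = 18.22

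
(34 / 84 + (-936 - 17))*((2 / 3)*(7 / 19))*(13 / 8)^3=-1003.97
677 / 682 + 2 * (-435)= -592663 / 682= -869.01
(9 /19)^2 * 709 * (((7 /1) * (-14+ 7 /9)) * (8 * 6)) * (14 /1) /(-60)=297660888 /1805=164909.08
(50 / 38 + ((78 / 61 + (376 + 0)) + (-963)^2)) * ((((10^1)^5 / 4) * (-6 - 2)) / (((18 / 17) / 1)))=-1827941085400000 / 10431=-175241212290.29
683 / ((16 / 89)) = 60787 / 16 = 3799.19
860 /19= 45.26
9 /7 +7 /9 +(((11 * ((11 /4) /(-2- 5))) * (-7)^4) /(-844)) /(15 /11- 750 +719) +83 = 5869225205 /69336288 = 84.65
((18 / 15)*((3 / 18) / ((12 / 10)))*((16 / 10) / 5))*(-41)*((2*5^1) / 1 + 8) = -984 / 25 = -39.36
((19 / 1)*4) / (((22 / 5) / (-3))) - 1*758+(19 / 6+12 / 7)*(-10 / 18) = -3378499 / 4158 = -812.53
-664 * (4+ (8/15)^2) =-640096/225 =-2844.87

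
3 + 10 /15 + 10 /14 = 92 /21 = 4.38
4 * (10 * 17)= 680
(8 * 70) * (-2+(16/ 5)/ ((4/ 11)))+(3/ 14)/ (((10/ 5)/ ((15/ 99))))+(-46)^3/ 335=362931627/ 103180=3517.46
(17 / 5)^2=289 / 25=11.56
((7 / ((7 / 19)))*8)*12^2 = 21888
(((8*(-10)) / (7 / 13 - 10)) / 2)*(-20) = -10400 / 123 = -84.55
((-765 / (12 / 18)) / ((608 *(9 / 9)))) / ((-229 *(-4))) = -2295 / 1113856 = -0.00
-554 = -554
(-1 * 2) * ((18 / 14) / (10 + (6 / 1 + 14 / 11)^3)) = -11979 / 1838585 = -0.01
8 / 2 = 4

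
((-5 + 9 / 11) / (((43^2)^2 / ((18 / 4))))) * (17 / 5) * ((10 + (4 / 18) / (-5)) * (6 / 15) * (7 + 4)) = -350336 / 427350125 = -0.00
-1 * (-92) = 92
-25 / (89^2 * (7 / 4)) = -100 / 55447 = -0.00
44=44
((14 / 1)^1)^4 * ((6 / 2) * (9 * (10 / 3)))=3457440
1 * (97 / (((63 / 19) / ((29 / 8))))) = 53447 / 504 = 106.05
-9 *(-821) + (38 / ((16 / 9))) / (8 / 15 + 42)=37716021 / 5104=7389.50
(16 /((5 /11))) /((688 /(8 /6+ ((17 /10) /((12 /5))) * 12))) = 649 /1290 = 0.50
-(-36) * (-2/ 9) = -8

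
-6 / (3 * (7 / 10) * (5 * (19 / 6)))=-24 / 133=-0.18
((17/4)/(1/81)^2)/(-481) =-111537/1924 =-57.97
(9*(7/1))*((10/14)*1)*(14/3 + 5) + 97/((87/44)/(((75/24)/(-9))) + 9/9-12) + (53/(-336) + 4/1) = 667984741/1542576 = 433.03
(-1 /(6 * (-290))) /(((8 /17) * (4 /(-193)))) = -3281 /55680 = -0.06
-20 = -20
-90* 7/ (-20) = 63/ 2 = 31.50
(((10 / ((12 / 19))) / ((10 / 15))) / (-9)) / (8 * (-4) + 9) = 95 / 828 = 0.11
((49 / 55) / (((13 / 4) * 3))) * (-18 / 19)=-1176 / 13585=-0.09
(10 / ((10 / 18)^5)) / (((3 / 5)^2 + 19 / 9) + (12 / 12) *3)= 1062882 / 30775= 34.54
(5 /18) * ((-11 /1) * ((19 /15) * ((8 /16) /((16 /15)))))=-1045 /576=-1.81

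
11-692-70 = -751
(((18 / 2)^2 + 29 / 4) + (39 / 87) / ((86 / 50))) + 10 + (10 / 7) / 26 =44739701 / 453908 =98.57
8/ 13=0.62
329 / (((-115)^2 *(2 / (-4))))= -658 / 13225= -0.05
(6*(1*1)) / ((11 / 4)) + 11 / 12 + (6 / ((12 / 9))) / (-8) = 1339 / 528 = 2.54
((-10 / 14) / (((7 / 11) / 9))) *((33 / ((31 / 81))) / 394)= -1323135 / 598486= -2.21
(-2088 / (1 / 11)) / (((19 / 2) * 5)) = -45936 / 95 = -483.54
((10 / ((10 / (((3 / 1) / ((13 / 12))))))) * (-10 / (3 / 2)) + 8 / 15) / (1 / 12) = -13984 / 65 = -215.14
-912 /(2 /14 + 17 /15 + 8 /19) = -909720 /1693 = -537.34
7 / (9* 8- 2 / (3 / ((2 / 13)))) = 273 / 2804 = 0.10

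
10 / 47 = 0.21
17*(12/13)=15.69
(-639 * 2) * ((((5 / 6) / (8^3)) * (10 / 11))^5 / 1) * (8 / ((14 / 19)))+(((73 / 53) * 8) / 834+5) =4944151778113831550097269 / 986224342267739454308352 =5.01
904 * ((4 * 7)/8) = 3164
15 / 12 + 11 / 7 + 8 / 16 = 93 / 28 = 3.32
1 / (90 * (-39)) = -1 / 3510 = -0.00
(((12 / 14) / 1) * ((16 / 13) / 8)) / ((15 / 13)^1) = 4 / 35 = 0.11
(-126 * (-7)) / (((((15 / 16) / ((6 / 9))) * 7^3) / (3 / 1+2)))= 64 / 7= 9.14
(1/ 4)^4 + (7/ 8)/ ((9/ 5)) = 1129/ 2304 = 0.49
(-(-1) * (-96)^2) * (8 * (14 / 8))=129024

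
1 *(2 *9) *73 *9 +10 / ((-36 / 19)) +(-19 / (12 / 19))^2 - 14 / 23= 14048533 / 1104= 12725.12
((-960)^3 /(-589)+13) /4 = 884743657 /2356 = 375527.87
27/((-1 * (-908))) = 27/908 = 0.03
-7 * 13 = -91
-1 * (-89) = 89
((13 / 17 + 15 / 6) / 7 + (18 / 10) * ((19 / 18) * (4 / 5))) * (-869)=-10270711 / 5950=-1726.17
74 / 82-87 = -3530 / 41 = -86.10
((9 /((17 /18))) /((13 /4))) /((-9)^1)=-72 /221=-0.33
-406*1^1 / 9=-406 / 9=-45.11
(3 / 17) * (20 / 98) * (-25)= -750 / 833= -0.90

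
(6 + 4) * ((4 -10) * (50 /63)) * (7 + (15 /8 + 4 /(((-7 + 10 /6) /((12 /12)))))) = -8125 /21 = -386.90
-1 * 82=-82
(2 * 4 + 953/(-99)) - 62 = -6299/99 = -63.63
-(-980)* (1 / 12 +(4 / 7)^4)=27365 / 147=186.16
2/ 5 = 0.40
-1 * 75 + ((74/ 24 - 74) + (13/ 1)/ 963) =-562019/ 3852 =-145.90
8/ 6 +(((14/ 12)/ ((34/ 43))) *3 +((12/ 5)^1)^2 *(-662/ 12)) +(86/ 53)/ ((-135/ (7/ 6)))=-2277110971/ 7298100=-312.01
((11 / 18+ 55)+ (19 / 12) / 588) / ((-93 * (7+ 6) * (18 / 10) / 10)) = -9810275 / 38388168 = -0.26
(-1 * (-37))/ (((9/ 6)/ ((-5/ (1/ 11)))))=-4070/ 3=-1356.67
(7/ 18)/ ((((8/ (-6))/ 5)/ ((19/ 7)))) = -95/ 24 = -3.96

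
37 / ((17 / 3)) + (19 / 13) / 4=6095 / 884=6.89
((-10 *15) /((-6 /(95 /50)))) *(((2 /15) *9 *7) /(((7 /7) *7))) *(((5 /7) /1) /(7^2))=285 /343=0.83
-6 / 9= -2 / 3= -0.67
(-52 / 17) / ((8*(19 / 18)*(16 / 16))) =-117 / 323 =-0.36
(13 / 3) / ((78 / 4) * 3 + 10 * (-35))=-0.01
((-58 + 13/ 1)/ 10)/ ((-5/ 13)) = 117/ 10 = 11.70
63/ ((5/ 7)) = 441/ 5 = 88.20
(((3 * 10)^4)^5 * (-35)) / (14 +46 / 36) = -8786696690520000000000000000000 / 11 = -798790608229090909090909100000.00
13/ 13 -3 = -2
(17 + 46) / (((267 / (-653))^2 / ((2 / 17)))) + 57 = 13645175 / 134657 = 101.33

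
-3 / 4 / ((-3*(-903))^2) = -1 / 9784908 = -0.00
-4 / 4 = -1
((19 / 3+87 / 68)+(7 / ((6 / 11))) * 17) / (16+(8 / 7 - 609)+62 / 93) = -24801 / 64940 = -0.38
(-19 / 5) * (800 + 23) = -15637 / 5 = -3127.40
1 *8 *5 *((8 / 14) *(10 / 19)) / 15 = 320 / 399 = 0.80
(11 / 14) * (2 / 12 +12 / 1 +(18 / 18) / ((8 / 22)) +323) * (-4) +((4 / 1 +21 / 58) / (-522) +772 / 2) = -143272849 / 211932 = -676.03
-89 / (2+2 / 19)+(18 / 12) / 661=-1117691 / 26440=-42.27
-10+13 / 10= -87 / 10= -8.70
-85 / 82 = -1.04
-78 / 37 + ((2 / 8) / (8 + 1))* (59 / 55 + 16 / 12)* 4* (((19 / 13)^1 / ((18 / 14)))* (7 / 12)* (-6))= -40779679 / 12857130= -3.17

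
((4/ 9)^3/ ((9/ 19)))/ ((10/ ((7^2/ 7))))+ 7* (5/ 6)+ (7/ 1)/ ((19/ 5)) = 9729853/ 1246590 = 7.81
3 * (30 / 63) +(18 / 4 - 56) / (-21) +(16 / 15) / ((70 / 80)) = 51 / 10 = 5.10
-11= -11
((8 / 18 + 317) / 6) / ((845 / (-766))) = -1094231 / 22815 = -47.96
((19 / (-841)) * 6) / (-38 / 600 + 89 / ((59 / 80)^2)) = -119050200 / 143654457101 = -0.00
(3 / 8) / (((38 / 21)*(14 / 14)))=63 / 304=0.21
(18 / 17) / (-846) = -1 / 799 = -0.00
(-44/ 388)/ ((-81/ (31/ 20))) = 341/ 157140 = 0.00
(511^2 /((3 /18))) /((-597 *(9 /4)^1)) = -2088968 /1791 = -1166.37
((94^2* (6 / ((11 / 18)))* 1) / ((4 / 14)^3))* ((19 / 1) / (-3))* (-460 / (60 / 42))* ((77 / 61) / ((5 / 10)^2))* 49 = 114479025813936 / 61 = 1876705341212.07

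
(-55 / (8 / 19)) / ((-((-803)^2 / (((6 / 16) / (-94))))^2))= 855 / 170999627417884672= 0.00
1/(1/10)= 10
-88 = -88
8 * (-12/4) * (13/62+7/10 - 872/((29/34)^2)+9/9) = 3743904576/130355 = 28720.84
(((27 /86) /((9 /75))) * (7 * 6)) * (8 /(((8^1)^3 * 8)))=4725 /22016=0.21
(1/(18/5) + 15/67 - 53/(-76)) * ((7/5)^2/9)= 2692501/10311300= 0.26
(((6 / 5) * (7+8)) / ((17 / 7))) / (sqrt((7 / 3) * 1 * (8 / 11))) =9 * sqrt(462) / 34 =5.69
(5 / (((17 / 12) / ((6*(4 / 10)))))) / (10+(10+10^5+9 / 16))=768 / 9068531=0.00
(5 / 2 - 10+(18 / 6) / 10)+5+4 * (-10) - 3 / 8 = -1703 / 40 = -42.58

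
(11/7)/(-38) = -0.04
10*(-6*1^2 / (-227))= 60 / 227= 0.26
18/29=0.62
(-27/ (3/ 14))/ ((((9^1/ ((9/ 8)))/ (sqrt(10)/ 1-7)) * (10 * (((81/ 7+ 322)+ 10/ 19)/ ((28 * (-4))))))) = -821142/ 222175+ 117306 * sqrt(10)/ 222175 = -2.03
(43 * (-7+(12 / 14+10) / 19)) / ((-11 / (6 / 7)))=11610 / 539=21.54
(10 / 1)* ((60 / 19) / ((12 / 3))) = 150 / 19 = 7.89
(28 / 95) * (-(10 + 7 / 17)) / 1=-4956 / 1615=-3.07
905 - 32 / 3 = 2683 / 3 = 894.33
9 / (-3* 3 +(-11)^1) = -0.45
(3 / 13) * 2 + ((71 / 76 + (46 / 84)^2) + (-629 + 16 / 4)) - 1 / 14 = -67902455 / 108927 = -623.38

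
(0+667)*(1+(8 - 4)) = 3335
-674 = -674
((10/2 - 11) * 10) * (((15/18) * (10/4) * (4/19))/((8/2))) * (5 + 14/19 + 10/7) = -119125/2527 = -47.14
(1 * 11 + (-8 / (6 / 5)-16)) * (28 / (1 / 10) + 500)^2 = -7098000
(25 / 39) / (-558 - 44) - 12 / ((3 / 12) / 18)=-20285017 / 23478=-864.00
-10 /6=-5 /3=-1.67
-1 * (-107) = 107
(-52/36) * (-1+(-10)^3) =13013/9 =1445.89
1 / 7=0.14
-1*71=-71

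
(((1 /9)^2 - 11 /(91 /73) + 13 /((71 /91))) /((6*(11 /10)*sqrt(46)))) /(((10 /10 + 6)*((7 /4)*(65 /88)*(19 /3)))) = 65732816*sqrt(46) /145681910829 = 0.00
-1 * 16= -16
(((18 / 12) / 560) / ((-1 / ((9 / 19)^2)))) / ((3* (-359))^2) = -0.00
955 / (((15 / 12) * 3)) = 764 / 3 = 254.67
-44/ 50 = -22/ 25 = -0.88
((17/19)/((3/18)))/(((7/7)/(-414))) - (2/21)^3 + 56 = -381219956/175959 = -2166.53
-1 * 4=-4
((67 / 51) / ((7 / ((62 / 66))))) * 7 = 2077 / 1683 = 1.23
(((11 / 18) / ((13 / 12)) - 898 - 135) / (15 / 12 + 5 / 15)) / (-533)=161060 / 131651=1.22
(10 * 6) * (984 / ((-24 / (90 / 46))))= -110700 / 23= -4813.04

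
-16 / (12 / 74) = -296 / 3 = -98.67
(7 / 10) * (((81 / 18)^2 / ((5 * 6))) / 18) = 21 / 800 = 0.03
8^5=32768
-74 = -74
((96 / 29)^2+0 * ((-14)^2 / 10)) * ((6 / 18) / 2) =1536 / 841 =1.83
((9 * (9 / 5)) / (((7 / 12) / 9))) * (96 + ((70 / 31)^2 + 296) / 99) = 261681840 / 10571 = 24754.69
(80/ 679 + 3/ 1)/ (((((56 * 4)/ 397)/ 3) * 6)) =840449/ 304192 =2.76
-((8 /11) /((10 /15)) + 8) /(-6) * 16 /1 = 800 /33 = 24.24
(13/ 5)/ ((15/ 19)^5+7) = 32189287/ 90460340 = 0.36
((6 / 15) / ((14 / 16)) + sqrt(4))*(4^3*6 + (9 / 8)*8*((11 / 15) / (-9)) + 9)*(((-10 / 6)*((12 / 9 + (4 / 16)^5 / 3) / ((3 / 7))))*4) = -259147541 / 12960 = -19995.95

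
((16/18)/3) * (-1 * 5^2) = -7.41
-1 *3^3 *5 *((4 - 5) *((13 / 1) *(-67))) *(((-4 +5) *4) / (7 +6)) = -36180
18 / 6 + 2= 5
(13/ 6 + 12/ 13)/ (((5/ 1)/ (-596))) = -71818/ 195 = -368.30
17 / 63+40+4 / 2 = 2663 / 63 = 42.27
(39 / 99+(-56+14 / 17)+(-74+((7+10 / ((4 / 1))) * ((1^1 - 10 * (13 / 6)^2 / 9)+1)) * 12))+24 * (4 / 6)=-479.41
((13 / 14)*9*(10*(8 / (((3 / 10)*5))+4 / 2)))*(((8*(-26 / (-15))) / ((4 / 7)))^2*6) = 10826816 / 5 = 2165363.20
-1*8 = -8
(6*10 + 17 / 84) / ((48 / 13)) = 16.30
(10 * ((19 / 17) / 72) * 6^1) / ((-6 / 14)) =-665 / 306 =-2.17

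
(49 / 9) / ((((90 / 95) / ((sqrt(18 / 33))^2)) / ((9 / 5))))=931 / 165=5.64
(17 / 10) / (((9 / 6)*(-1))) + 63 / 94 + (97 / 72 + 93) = 1588519 / 16920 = 93.88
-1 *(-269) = 269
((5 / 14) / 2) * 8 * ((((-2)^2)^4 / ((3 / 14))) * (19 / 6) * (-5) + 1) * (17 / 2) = -14469635 / 63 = -229676.75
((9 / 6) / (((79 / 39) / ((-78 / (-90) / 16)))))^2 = 257049 / 159769600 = 0.00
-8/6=-4/3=-1.33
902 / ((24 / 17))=7667 / 12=638.92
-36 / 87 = -0.41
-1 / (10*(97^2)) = -1 / 94090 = -0.00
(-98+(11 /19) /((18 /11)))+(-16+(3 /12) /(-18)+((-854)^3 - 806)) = -284013573349 /456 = -622836783.66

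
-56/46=-28/23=-1.22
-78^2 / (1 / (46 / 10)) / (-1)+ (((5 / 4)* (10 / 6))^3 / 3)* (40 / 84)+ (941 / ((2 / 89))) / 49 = 54948265303 / 1905120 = 28842.42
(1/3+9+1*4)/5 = 8/3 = 2.67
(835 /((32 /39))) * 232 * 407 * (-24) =-2306188170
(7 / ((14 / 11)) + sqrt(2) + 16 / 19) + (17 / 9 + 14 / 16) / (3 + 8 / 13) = sqrt(2) + 456925 / 64296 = 8.52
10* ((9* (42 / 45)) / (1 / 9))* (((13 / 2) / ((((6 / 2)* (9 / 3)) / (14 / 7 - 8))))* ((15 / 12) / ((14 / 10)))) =-2925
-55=-55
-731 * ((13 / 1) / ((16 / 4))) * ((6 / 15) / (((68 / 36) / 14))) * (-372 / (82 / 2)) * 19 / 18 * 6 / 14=5926518 / 205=28909.84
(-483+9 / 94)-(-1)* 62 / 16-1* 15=-185755 / 376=-494.03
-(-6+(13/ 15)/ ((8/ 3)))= 227/ 40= 5.68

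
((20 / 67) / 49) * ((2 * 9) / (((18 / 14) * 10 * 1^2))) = 4 / 469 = 0.01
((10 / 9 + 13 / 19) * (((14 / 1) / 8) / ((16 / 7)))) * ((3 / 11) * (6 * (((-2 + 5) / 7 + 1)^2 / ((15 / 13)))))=19955 / 5016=3.98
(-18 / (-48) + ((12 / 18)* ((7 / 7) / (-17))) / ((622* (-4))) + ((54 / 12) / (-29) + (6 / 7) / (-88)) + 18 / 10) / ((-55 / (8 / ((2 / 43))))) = -122452051633 / 19479687150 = -6.29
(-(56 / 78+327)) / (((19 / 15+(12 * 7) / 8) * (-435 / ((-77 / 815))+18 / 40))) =-0.01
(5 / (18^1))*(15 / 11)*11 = 25 / 6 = 4.17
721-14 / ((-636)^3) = 92742033895 / 128629728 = 721.00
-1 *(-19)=19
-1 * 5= -5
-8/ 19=-0.42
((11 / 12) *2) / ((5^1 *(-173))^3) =-11 / 3883287750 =-0.00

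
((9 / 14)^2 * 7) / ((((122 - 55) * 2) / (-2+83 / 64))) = -3645 / 240128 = -0.02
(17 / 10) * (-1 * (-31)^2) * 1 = -16337 / 10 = -1633.70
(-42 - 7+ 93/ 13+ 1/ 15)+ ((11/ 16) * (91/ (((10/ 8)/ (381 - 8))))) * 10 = 72791441/ 390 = 186644.72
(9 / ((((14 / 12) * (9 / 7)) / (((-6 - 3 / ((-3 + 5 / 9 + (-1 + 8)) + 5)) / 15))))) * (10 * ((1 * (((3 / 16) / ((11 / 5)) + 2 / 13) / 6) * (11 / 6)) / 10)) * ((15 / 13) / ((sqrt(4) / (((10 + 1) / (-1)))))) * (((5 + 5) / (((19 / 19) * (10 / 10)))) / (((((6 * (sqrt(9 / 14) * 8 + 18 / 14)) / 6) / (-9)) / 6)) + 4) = 31583233 / 1249924 - 68611851 * sqrt(14) / 2499848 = -77.43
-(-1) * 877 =877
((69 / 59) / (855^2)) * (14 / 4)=161 / 28753650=0.00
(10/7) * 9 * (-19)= -244.29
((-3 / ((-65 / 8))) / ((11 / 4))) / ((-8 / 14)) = -168 / 715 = -0.23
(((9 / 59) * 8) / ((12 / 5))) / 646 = 15 / 19057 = 0.00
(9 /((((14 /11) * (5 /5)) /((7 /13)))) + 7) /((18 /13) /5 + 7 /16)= 11240 /743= 15.13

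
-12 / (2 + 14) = -3 / 4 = -0.75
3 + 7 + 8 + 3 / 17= 309 / 17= 18.18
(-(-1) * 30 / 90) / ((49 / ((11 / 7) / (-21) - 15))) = -2216 / 21609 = -0.10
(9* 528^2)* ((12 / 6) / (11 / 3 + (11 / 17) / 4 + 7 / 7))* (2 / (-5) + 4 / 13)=-6142169088 / 64025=-95933.92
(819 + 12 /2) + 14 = 839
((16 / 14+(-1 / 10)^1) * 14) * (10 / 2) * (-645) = -47085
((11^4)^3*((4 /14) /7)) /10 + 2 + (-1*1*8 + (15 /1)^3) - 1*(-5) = 3138429203351 /245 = 12809915115.72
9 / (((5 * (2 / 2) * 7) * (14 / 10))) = 9 / 49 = 0.18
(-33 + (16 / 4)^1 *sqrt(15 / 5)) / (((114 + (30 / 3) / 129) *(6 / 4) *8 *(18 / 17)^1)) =-8041 / 353184 + 731 *sqrt(3) / 264888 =-0.02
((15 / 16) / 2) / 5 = 3 / 32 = 0.09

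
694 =694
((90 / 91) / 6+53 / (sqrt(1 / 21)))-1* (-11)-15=-349 / 91+53* sqrt(21)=239.04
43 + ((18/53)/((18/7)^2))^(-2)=1013359/2401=422.06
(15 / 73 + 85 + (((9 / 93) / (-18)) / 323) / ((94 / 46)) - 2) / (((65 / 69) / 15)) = 1183415246745 / 893219678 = 1324.89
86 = 86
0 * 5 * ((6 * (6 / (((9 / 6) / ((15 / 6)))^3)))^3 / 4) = 0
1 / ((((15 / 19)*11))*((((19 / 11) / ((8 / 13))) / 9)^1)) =24 / 65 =0.37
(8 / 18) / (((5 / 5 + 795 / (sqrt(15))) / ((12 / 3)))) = -8 / 189603 + 424 * sqrt(15) / 189603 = 0.01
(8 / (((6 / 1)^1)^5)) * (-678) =-113 / 162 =-0.70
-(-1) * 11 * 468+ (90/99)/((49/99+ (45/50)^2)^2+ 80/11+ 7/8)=4970273633028/965459311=5148.09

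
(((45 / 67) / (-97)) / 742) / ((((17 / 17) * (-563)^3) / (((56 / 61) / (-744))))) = -15 / 232471177633071038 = -0.00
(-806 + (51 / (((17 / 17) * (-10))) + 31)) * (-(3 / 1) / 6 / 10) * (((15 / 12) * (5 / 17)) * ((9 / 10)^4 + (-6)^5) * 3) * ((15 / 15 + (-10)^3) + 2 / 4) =3633868474635249 / 10880000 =333995264.21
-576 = -576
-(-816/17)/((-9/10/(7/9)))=-1120/27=-41.48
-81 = -81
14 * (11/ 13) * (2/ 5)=308/ 65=4.74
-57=-57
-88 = -88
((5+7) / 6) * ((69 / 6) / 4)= 23 / 4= 5.75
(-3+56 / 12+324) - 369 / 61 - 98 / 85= 4953716 / 15555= 318.46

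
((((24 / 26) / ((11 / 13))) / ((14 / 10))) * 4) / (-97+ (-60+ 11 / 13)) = -312 / 15631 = -0.02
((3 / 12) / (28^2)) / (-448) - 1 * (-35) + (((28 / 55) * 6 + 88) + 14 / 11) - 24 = 103.33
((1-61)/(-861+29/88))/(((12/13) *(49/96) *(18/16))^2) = 1218314240/4909932153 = 0.25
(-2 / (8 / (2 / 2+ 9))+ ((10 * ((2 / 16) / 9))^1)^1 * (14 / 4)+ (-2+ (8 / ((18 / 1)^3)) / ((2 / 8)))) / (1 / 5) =-116885 / 5832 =-20.04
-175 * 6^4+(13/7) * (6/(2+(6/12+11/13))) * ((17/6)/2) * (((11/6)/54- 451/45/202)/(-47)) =-1062171357604501/4683295260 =-226800.00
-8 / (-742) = 4 / 371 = 0.01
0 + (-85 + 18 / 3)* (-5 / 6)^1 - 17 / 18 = 584 / 9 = 64.89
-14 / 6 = -7 / 3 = -2.33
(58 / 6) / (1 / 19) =551 / 3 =183.67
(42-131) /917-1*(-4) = 3579 /917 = 3.90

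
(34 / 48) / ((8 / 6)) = 17 / 32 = 0.53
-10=-10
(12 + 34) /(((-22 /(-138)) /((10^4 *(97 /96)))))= 2915511.36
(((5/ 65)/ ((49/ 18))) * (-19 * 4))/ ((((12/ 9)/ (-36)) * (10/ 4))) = 73872/ 3185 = 23.19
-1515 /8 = -189.38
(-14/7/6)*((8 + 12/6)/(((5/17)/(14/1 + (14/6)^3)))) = -24514/81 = -302.64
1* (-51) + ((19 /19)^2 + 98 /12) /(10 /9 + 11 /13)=-46.32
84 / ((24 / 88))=308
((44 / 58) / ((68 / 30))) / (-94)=-165 / 46342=-0.00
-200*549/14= -54900/7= -7842.86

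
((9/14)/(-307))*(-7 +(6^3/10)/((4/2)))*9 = -1539/21490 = -0.07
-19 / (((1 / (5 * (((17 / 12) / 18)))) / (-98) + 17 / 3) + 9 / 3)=-237405 / 107966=-2.20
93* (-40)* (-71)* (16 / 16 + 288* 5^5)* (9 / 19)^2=19254369393720 / 361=53336203306.70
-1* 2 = -2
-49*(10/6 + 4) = -833/3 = -277.67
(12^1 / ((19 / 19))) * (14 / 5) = 168 / 5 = 33.60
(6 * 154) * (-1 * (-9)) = 8316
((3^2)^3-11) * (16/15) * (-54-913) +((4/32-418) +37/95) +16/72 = -5068510657/6840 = -741010.33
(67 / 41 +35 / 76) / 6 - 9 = -161737 / 18696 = -8.65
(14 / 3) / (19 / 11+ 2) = 154 / 123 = 1.25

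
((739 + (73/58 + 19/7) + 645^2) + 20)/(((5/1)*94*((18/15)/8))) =169215917/28623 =5911.89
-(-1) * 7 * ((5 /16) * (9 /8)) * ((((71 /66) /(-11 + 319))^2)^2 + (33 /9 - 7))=-2845950602847559195 /346934930648334336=-8.20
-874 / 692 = -437 / 346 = -1.26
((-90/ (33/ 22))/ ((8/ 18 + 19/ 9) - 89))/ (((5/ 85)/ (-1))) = -4590/ 389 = -11.80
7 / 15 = 0.47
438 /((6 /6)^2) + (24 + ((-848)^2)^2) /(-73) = -517110530866 /73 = -7083705902.27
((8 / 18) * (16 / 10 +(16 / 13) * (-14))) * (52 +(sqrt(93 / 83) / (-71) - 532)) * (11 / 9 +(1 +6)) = 300736 * sqrt(7719) / 31026645 +9623552 / 351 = 27418.38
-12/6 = -2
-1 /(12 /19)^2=-2.51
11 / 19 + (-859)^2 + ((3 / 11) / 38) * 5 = 308434515 / 418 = 737881.61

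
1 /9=0.11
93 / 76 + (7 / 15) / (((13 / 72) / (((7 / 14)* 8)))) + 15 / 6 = 69467 / 4940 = 14.06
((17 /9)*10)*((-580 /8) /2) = -684.72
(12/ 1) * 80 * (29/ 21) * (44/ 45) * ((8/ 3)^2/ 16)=326656/ 567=576.11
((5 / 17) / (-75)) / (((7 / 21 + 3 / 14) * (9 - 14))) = 14 / 9775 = 0.00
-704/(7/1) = -704/7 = -100.57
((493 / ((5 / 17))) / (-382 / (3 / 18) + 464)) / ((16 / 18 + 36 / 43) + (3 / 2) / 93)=-0.53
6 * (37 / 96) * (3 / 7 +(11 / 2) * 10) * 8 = 7178 / 7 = 1025.43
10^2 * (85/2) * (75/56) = 159375/28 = 5691.96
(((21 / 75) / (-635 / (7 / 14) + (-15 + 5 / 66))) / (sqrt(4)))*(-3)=99 / 302875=0.00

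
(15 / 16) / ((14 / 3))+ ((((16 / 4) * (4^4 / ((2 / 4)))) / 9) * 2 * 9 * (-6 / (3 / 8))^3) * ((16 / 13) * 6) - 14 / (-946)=-170647640307583 / 1377376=-123893287.17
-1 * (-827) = 827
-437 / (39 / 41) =-17917 / 39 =-459.41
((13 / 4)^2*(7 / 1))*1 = 1183 / 16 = 73.94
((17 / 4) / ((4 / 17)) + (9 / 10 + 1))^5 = 10387823949447757 / 3276800000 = 3170112.29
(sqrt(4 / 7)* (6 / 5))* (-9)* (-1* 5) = 108* sqrt(7) / 7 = 40.82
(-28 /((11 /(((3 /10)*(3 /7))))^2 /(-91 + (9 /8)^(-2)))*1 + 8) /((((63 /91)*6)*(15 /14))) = 2297191 /1225125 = 1.88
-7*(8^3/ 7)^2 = -262144/ 7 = -37449.14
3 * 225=675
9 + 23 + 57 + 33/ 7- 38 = 390/ 7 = 55.71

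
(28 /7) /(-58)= -2 /29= -0.07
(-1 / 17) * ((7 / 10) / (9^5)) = -7 / 10038330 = -0.00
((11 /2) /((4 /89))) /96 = 979 /768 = 1.27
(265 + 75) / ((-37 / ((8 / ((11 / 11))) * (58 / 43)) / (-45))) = 7099200 / 1591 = 4462.10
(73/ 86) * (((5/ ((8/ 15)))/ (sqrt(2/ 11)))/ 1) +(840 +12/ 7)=5475 * sqrt(22)/ 1376 +5892/ 7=860.38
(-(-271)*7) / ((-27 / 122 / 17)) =-3934378 / 27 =-145717.70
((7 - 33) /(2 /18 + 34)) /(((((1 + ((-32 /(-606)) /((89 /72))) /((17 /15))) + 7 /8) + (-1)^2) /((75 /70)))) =-2145494520 /7652114071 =-0.28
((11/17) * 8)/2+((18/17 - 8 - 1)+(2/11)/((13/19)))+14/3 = -3067/7293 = -0.42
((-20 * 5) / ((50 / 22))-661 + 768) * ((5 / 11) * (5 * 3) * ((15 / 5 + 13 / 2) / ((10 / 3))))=53865 / 44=1224.20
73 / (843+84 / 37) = 2701 / 31275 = 0.09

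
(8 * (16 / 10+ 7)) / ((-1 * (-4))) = 86 / 5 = 17.20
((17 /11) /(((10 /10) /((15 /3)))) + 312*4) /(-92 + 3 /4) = -13.76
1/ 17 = 0.06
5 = 5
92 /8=11.50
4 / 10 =2 / 5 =0.40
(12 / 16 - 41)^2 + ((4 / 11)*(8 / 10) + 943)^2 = 43144621601 / 48400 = 891417.80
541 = 541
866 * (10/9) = 8660/9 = 962.22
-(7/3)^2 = -49/9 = -5.44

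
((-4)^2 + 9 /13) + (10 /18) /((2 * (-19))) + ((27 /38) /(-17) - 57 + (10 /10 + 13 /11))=-38.18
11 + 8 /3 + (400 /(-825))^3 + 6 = 702665 /35937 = 19.55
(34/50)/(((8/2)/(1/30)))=17/3000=0.01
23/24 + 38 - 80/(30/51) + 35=-62.04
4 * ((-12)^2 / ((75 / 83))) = 15936 / 25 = 637.44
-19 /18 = -1.06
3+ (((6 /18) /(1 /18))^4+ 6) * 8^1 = 10419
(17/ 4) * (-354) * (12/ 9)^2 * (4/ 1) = -32096/ 3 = -10698.67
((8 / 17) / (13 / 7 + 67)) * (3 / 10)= 0.00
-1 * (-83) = 83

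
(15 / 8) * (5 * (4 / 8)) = 75 / 16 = 4.69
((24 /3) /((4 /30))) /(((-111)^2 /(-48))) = -320 /1369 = -0.23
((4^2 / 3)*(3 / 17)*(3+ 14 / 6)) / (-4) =-64 / 51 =-1.25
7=7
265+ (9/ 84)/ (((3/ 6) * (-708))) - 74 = 631063/ 3304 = 191.00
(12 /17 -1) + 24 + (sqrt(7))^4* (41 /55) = 56318 /935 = 60.23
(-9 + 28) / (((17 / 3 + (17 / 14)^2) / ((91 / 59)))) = 4116 / 1003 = 4.10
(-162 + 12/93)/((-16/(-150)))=-188175/124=-1517.54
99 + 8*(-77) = -517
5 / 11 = 0.45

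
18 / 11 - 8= -70 / 11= -6.36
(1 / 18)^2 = 1 / 324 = 0.00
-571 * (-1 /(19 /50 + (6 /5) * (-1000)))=-28550 /59981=-0.48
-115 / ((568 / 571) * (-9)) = 65665 / 5112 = 12.85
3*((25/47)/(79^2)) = 75/293327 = 0.00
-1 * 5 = -5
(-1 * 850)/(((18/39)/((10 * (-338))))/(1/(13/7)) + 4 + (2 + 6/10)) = -402220/3123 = -128.79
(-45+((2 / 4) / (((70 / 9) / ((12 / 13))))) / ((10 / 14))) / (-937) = 14598 / 304525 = 0.05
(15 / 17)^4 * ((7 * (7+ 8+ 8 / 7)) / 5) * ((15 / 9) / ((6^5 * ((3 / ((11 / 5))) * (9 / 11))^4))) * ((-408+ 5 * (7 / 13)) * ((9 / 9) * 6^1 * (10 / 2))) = -638143173353785 / 27697165866864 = -23.04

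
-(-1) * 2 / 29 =2 / 29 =0.07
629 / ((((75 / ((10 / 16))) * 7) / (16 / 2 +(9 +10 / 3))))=38369 / 2520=15.23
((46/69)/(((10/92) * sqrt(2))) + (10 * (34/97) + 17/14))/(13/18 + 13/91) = 10.47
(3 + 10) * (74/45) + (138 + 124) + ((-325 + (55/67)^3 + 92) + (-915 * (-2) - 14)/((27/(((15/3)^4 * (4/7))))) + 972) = 7118058594536/284221035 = 25044.09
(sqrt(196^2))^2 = 38416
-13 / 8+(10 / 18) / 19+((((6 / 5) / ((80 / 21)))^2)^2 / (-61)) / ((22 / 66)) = -26640681268993 / 16689600000000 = -1.60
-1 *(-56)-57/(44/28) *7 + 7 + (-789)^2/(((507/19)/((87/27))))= 418168609/5577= 74980.92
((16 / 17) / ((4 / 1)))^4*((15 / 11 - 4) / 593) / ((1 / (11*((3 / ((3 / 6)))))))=-44544 / 49527953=-0.00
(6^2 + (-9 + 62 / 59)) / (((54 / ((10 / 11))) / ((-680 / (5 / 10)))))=-11254000 / 17523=-642.24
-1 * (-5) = 5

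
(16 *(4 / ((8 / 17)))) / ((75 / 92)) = 12512 / 75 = 166.83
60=60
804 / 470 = 402 / 235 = 1.71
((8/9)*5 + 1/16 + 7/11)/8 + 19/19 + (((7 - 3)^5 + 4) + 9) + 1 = 13174355/12672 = 1039.64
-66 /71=-0.93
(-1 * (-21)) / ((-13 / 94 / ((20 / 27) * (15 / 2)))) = -32900 / 39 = -843.59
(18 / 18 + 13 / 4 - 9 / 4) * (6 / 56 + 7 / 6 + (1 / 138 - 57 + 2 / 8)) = -17861 / 161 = -110.94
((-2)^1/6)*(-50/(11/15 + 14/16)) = 2000/193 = 10.36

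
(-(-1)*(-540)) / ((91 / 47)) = -25380 / 91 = -278.90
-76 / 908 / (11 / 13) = -247 / 2497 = -0.10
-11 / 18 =-0.61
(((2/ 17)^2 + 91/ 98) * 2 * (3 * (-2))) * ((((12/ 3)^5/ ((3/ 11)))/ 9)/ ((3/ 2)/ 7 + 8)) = -57266176/ 99705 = -574.36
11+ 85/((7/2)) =247/7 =35.29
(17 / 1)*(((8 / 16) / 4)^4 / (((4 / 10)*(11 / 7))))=595 / 90112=0.01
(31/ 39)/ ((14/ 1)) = 31/ 546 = 0.06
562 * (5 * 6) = 16860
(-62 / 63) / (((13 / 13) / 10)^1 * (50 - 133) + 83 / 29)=17980 / 99351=0.18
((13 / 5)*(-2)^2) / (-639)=-52 / 3195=-0.02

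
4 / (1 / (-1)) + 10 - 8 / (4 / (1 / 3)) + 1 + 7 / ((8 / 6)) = 11.58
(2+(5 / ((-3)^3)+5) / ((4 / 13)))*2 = 953 / 27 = 35.30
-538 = -538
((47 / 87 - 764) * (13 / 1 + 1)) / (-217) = 132842 / 2697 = 49.26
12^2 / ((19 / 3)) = 432 / 19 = 22.74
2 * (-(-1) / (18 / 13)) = 13 / 9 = 1.44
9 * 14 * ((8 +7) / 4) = 945 / 2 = 472.50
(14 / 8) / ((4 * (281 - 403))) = -0.00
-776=-776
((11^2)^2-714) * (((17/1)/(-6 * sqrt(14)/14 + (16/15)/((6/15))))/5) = 6392493 * sqrt(14)/1430 + 19887756/715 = 44541.28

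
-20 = -20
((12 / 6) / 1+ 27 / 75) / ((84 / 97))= 5723 / 2100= 2.73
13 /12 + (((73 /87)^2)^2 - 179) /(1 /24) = -327164255419 /76386348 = -4283.02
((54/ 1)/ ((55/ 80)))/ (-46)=-432/ 253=-1.71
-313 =-313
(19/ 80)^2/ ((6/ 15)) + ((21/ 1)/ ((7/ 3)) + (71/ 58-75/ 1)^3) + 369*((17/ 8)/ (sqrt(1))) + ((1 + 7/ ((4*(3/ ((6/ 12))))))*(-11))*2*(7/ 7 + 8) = -25037738820531/ 62435840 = -401015.49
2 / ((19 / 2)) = 4 / 19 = 0.21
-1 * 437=-437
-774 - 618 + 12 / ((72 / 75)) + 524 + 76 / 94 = -80341 / 94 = -854.69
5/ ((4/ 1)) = 5/ 4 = 1.25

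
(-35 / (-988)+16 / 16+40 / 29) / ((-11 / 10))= -345935 / 157586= -2.20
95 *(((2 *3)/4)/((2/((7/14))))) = 285/8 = 35.62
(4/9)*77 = 308/9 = 34.22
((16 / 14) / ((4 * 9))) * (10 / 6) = 10 / 189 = 0.05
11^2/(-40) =-3.02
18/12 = 1.50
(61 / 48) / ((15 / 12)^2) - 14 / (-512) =16141 / 19200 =0.84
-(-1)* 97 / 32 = 97 / 32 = 3.03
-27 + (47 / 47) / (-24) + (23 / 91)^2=-5361673 / 198744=-26.98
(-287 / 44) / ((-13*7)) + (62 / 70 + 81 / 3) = 27.96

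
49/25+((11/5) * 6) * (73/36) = 4309/150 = 28.73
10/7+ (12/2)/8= 61/28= 2.18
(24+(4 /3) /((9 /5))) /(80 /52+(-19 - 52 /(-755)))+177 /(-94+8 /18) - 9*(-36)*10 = 12561247965001 /3880898406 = 3236.69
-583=-583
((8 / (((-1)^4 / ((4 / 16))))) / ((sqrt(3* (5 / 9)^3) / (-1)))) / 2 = -9* sqrt(15) / 25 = -1.39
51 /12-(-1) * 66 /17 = 553 /68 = 8.13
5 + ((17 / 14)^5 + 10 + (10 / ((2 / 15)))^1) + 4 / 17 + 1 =93.88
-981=-981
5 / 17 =0.29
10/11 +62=692/11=62.91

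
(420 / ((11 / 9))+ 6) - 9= 3747 / 11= 340.64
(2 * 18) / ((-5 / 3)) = -108 / 5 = -21.60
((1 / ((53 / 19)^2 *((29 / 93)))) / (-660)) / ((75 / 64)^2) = -11459584 / 25201996875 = -0.00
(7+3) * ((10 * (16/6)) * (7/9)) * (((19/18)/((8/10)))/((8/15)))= 83125/162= 513.12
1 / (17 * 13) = 1 / 221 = 0.00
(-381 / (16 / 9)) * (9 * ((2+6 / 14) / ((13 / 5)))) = -2623185 / 1456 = -1801.64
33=33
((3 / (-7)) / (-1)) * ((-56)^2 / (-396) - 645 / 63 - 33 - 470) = -361162 / 1617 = -223.35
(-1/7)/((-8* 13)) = 1/728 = 0.00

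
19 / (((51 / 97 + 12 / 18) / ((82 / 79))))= 453378 / 27413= 16.54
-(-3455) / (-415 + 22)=-3455 / 393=-8.79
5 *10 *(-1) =-50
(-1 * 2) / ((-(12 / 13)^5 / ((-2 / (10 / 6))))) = -371293 / 103680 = -3.58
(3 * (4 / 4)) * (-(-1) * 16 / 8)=6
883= 883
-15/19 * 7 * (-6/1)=33.16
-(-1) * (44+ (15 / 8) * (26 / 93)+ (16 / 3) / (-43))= 710225 / 15996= 44.40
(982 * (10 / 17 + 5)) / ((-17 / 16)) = -5164.84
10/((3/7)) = 70/3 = 23.33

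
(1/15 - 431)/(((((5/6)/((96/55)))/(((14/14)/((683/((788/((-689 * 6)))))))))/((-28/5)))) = -4563894272/3235285625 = -1.41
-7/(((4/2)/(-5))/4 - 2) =10/3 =3.33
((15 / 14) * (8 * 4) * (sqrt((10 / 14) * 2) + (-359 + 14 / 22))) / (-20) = 47304 / 77 - 12 * sqrt(70) / 49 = 612.29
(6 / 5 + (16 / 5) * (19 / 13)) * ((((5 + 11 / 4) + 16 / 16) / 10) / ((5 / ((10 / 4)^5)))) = 167125 / 1664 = 100.44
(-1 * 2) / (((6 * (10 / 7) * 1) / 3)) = -7 / 10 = -0.70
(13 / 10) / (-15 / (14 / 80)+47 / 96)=-4368 / 286355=-0.02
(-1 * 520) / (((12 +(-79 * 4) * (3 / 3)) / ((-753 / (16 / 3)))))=-146835 / 608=-241.50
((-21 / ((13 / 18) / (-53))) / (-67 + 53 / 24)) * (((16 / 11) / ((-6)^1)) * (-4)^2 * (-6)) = -123088896 / 222365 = -553.54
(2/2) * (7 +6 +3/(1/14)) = 55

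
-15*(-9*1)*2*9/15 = 162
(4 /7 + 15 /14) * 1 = 23 /14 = 1.64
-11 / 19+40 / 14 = 303 / 133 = 2.28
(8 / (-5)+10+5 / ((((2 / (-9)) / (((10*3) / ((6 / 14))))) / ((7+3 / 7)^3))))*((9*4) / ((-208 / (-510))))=-36302755689 / 637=-56990197.31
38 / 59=0.64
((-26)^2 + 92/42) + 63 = 15565/21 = 741.19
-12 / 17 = -0.71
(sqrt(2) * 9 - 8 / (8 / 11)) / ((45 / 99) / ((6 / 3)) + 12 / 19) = -4598 / 359 + 3762 * sqrt(2) / 359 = 2.01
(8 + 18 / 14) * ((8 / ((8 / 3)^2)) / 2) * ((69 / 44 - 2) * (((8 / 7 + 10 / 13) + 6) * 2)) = -38475 / 1078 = -35.69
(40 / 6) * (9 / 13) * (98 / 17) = 5880 / 221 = 26.61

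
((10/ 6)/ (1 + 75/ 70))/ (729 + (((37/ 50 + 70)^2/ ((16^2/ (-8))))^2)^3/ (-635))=-11652300800000000000000000000000000/ 333533880772392215883309419767284326167671447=-0.00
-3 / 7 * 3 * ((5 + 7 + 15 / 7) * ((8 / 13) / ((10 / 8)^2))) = -114048 / 15925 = -7.16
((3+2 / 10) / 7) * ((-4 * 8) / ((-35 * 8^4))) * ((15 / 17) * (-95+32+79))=6 / 4165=0.00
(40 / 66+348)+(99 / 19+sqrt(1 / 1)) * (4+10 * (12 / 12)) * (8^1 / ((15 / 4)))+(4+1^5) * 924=5154.09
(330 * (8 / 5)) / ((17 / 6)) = 3168 / 17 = 186.35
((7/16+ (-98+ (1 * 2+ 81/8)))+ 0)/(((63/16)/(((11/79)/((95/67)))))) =-1007479/472815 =-2.13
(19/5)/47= 0.08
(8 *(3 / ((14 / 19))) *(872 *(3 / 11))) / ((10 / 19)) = 5666256 / 385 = 14717.55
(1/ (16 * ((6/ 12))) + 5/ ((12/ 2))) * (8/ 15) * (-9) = -4.60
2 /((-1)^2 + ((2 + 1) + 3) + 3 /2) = 0.24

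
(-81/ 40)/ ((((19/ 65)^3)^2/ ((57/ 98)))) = -3665358084375/ 1941261616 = -1888.13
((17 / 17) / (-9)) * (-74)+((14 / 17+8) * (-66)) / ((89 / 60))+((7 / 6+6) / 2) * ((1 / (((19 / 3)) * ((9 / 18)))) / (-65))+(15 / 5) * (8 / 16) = -6439104203 / 16816995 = -382.89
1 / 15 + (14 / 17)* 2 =437 / 255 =1.71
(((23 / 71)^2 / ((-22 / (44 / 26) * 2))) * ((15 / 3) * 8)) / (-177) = 0.00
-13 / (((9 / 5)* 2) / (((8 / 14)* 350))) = -6500 / 9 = -722.22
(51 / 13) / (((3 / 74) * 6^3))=629 / 1404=0.45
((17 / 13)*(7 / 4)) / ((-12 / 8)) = -119 / 78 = -1.53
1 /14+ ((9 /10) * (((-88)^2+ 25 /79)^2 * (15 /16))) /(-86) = -70742779032973 /120226624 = -588411.92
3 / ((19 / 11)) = 33 / 19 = 1.74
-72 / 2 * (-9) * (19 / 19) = 324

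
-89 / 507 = -0.18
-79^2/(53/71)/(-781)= 6241/583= 10.70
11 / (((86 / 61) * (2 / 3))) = 2013 / 172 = 11.70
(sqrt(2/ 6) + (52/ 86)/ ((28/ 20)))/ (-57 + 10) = -sqrt(3)/ 141 - 130/ 14147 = -0.02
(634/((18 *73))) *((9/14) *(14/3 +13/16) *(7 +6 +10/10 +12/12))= 416855/16352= 25.49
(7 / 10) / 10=7 / 100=0.07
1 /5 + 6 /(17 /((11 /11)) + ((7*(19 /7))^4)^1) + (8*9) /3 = 2628488 /108615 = 24.20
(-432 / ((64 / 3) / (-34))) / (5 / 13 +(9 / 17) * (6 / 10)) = 1521585 / 1552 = 980.40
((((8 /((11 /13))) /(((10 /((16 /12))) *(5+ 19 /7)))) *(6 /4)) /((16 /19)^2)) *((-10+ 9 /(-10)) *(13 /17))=-46549867 /16156800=-2.88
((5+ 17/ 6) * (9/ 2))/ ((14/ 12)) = 423/ 14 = 30.21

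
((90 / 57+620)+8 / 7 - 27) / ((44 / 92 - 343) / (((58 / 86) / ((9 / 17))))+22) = -898400309 / 372310624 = -2.41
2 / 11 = 0.18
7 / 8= 0.88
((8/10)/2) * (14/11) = 28/55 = 0.51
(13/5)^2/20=169/500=0.34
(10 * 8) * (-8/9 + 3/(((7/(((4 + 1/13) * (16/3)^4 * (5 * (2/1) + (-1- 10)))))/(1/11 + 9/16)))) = -1999131520/27027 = -73967.94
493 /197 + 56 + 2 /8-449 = -307515 /788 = -390.25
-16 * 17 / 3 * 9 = -816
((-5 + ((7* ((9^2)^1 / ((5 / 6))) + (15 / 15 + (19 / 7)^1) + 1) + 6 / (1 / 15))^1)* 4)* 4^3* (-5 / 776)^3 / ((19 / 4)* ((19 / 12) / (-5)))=80862000 / 2306324671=0.04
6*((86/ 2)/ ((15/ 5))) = 86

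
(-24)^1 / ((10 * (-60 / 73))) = 73 / 25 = 2.92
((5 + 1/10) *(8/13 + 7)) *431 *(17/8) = 36994023/1040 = 35571.18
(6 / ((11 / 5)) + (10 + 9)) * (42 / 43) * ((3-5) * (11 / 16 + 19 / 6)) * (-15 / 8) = 4642575 / 15136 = 306.72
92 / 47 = 1.96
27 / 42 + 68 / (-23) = -745 / 322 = -2.31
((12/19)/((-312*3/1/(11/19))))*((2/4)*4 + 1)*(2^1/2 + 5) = -33/4693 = -0.01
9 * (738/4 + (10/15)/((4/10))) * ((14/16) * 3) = 70371/16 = 4398.19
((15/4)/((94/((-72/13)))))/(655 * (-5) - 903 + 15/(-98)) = 13230/250179449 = 0.00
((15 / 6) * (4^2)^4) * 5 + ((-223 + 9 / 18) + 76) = 1638107 / 2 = 819053.50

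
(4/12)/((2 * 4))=1/24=0.04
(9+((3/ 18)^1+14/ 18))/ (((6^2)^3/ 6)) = 179/ 139968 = 0.00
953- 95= 858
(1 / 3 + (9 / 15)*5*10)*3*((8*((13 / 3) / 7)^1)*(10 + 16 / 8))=5408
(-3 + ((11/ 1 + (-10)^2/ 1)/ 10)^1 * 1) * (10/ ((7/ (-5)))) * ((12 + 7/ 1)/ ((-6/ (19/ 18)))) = 5415/ 28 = 193.39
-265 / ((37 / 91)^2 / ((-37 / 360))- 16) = 2194465 / 145816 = 15.05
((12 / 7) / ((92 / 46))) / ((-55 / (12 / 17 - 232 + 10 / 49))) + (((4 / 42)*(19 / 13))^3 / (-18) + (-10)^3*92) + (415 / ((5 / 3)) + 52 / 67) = -1052463274432960079 / 11471411636685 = -91746.62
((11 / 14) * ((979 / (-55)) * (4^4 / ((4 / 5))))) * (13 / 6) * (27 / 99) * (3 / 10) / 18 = -4628 / 105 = -44.08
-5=-5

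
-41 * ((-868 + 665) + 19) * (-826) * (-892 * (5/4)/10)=694794856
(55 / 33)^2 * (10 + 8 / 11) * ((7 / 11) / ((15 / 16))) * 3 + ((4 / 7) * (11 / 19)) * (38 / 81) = 4173688 / 68607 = 60.83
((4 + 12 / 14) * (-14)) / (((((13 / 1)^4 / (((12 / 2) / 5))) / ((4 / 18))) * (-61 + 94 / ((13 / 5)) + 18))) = 272 / 2932995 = 0.00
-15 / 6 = -5 / 2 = -2.50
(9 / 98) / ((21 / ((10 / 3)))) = 5 / 343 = 0.01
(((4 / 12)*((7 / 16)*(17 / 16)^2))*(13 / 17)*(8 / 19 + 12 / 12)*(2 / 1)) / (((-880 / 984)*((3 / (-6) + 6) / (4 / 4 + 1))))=-1712529 / 11770880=-0.15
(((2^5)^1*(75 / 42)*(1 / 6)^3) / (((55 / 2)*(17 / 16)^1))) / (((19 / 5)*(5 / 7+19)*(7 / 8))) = 6400 / 46334673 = 0.00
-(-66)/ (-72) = -11/ 12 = -0.92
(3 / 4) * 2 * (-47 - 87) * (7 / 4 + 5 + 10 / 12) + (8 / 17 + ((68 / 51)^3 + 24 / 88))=-30720869 / 20196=-1521.14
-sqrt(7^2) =-7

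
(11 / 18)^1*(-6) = -11 / 3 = -3.67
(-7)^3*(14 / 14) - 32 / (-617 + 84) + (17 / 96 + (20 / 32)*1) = -17506511 / 51168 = -342.14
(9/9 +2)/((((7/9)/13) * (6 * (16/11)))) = 1287/224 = 5.75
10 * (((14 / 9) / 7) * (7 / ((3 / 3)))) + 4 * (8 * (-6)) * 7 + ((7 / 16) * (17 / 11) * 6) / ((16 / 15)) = -16785853 / 12672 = -1324.64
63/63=1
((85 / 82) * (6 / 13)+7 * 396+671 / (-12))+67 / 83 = 1442564239 / 530868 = 2717.37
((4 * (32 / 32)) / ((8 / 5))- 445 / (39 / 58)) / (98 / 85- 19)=4371125 / 118326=36.94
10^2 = 100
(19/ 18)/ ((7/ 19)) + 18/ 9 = 613/ 126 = 4.87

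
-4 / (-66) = 2 / 33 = 0.06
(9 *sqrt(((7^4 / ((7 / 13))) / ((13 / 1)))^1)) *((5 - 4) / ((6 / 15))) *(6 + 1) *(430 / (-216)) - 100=-5906.87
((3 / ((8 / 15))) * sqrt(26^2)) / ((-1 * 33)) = -195 / 44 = -4.43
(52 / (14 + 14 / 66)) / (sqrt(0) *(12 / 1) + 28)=429 / 3283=0.13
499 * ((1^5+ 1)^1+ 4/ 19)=20958/ 19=1103.05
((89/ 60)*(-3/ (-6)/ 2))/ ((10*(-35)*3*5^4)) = -89/ 157500000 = -0.00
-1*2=-2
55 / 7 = 7.86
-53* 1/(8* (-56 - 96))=53/1216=0.04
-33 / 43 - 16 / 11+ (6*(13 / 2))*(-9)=-167074 / 473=-353.22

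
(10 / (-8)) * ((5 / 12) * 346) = -4325 / 24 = -180.21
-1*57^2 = -3249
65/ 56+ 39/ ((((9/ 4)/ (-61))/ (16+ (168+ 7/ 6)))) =-98673991/ 504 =-195781.73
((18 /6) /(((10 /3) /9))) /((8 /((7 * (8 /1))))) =567 /10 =56.70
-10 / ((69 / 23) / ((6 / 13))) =-20 / 13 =-1.54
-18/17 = -1.06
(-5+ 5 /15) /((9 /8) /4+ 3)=-1.42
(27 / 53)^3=0.13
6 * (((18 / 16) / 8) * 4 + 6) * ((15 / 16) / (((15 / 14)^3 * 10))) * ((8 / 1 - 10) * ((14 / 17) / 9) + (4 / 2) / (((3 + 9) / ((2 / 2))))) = -2401 / 48960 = -0.05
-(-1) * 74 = 74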